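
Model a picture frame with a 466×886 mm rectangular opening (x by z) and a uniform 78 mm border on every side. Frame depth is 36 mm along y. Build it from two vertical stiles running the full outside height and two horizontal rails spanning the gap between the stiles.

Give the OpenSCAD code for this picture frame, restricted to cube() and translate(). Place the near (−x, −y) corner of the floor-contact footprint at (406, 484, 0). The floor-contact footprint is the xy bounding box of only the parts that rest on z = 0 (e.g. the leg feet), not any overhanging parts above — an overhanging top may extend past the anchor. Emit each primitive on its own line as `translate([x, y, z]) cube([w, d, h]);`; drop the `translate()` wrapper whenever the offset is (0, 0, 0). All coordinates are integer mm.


translate([406, 484, 0]) cube([78, 36, 1042]);
translate([950, 484, 0]) cube([78, 36, 1042]);
translate([484, 484, 0]) cube([466, 36, 78]);
translate([484, 484, 964]) cube([466, 36, 78]);


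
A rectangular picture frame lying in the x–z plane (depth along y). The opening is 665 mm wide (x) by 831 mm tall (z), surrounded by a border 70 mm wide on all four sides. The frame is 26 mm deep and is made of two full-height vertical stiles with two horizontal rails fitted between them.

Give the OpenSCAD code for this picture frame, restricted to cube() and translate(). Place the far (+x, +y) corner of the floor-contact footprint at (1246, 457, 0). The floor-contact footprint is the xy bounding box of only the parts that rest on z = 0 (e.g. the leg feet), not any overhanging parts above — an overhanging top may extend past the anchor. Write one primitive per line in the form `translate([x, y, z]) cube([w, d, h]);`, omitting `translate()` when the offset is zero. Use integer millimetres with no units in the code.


translate([441, 431, 0]) cube([70, 26, 971]);
translate([1176, 431, 0]) cube([70, 26, 971]);
translate([511, 431, 0]) cube([665, 26, 70]);
translate([511, 431, 901]) cube([665, 26, 70]);


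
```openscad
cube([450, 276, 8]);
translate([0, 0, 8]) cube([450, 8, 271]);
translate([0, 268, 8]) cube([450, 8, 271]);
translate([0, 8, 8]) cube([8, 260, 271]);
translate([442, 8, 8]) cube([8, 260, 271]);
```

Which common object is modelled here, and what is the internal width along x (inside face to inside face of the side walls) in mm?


An open box. The internal width is 434 mm.

A 450×276 base slab with four walls standing on it — an open box. The base is 450 mm wide and the walls are 8 mm thick, so the internal width is 450 − 2 × 8 = 434 mm.


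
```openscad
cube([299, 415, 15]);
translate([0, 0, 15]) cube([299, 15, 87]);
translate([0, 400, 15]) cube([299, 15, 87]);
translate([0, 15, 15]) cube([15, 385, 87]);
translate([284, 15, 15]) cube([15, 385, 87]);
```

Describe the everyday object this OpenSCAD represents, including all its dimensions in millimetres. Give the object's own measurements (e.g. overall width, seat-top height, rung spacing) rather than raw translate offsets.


An open-topped rectangular box: outside dimensions 299×415×102 mm, with a uniform wall and base thickness of 15 mm. The base is a full 299×415 slab on the floor; four walls sit on top of the base. The front and back walls (the −y and +y sides) span the full width; the two side walls fit between them.


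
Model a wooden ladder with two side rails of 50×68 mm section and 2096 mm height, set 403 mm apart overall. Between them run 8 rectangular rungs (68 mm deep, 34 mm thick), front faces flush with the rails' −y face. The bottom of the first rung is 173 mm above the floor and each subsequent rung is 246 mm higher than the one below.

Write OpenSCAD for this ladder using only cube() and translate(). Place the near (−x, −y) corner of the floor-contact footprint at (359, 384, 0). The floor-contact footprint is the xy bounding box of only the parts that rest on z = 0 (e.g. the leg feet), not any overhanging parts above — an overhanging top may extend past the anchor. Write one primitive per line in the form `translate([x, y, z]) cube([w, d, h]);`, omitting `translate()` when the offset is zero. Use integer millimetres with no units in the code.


translate([359, 384, 0]) cube([50, 68, 2096]);
translate([712, 384, 0]) cube([50, 68, 2096]);
translate([409, 384, 173]) cube([303, 68, 34]);
translate([409, 384, 419]) cube([303, 68, 34]);
translate([409, 384, 665]) cube([303, 68, 34]);
translate([409, 384, 911]) cube([303, 68, 34]);
translate([409, 384, 1157]) cube([303, 68, 34]);
translate([409, 384, 1403]) cube([303, 68, 34]);
translate([409, 384, 1649]) cube([303, 68, 34]);
translate([409, 384, 1895]) cube([303, 68, 34]);


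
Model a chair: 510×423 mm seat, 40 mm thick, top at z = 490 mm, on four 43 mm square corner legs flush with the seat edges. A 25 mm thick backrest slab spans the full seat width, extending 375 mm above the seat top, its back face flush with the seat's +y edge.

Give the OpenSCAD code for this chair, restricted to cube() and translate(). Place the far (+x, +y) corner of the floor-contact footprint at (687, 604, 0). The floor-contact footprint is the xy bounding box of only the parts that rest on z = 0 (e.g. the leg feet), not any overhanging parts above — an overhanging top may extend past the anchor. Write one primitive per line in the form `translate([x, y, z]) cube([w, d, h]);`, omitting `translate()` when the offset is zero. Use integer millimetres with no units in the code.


translate([177, 181, 450]) cube([510, 423, 40]);
translate([177, 181, 0]) cube([43, 43, 450]);
translate([644, 181, 0]) cube([43, 43, 450]);
translate([177, 561, 0]) cube([43, 43, 450]);
translate([644, 561, 0]) cube([43, 43, 450]);
translate([177, 579, 490]) cube([510, 25, 375]);


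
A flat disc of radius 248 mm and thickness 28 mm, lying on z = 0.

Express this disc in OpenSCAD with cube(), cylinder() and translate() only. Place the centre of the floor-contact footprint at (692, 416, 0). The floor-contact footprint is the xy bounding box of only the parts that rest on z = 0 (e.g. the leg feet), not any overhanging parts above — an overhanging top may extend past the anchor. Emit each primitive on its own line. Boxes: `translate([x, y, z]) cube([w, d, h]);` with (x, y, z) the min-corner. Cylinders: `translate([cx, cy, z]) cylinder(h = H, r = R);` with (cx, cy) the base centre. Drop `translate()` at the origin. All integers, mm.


translate([692, 416, 0]) cylinder(h = 28, r = 248);


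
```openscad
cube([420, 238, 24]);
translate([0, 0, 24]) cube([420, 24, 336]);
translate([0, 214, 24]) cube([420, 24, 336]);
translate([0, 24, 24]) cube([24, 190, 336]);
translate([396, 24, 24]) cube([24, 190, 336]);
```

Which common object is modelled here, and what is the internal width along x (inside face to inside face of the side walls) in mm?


An open box. The internal width is 372 mm.

A 420×238 base slab with four walls standing on it — an open box. The base is 420 mm wide and the walls are 24 mm thick, so the internal width is 420 − 2 × 24 = 372 mm.


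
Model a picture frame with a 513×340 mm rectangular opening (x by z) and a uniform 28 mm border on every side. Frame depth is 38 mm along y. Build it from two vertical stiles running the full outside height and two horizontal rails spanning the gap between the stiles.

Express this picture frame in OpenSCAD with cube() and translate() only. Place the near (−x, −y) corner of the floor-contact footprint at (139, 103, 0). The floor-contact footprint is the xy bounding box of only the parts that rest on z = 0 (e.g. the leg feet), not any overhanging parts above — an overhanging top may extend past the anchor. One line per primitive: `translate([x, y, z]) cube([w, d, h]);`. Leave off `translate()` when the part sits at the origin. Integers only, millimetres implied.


translate([139, 103, 0]) cube([28, 38, 396]);
translate([680, 103, 0]) cube([28, 38, 396]);
translate([167, 103, 0]) cube([513, 38, 28]);
translate([167, 103, 368]) cube([513, 38, 28]);


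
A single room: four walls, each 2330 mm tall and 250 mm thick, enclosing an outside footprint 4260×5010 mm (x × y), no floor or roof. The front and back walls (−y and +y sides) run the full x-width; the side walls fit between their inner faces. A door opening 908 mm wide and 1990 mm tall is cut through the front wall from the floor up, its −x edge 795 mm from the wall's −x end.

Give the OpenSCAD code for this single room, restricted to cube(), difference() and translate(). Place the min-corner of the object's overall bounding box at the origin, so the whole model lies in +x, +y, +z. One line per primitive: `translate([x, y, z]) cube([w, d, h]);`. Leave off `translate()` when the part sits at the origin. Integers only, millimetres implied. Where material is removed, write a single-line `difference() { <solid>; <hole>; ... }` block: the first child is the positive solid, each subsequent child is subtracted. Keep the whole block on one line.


difference() { cube([4260, 250, 2330]); translate([795, 0, 0]) cube([908, 250, 1990]); }
translate([0, 4760, 0]) cube([4260, 250, 2330]);
translate([0, 250, 0]) cube([250, 4510, 2330]);
translate([4010, 250, 0]) cube([250, 4510, 2330]);


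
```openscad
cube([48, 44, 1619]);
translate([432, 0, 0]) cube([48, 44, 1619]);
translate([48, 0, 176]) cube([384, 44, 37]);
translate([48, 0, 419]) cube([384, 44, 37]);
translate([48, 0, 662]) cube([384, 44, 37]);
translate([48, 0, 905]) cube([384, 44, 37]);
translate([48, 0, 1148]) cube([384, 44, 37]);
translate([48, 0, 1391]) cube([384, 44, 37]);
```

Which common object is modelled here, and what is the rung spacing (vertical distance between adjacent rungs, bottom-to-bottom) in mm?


A ladder. The rung spacing is 243 mm.

Two tall 48×44 posts with 6 short bars between them — a ladder. Adjacent rungs sit at z = 176 and z = 419, so the spacing is 419 − 176 = 243 mm.


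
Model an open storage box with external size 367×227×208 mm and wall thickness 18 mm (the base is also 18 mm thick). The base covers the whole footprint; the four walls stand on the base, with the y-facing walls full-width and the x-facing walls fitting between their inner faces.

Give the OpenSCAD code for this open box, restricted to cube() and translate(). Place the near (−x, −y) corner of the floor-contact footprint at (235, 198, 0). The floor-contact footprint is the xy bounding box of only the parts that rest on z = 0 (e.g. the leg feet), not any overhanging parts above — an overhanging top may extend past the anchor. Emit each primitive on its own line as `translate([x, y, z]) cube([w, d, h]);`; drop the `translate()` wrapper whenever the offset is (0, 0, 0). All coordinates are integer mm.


translate([235, 198, 0]) cube([367, 227, 18]);
translate([235, 198, 18]) cube([367, 18, 190]);
translate([235, 407, 18]) cube([367, 18, 190]);
translate([235, 216, 18]) cube([18, 191, 190]);
translate([584, 216, 18]) cube([18, 191, 190]);


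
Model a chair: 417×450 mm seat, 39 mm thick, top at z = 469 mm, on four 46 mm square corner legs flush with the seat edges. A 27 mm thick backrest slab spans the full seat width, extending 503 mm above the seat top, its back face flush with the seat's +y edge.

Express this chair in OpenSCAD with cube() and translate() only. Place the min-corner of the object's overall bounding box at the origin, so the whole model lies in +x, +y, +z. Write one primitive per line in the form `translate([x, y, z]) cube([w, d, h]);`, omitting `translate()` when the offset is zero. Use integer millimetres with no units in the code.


// leg_h = 469 - 39 = 430
translate([0, 0, 430]) cube([417, 450, 39]);
cube([46, 46, 430]);
translate([371, 0, 0]) cube([46, 46, 430]);
translate([0, 404, 0]) cube([46, 46, 430]);
translate([371, 404, 0]) cube([46, 46, 430]);
translate([0, 423, 469]) cube([417, 27, 503]);


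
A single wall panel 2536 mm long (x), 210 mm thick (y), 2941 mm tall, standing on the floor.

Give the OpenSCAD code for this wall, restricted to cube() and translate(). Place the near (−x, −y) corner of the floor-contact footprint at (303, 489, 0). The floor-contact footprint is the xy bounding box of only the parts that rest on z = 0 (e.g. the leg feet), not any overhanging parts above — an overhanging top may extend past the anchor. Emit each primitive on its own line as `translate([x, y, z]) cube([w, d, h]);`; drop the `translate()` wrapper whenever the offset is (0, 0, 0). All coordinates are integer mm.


translate([303, 489, 0]) cube([2536, 210, 2941]);


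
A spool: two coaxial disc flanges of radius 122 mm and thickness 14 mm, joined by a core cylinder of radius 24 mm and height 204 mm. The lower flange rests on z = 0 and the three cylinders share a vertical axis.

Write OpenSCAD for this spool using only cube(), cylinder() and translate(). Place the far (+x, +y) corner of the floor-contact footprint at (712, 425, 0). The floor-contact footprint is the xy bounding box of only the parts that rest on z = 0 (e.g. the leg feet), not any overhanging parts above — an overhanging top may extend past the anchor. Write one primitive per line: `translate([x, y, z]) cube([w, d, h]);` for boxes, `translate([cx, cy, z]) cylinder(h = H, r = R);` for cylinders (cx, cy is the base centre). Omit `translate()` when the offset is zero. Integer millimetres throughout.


translate([590, 303, 0]) cylinder(h = 14, r = 122);
translate([590, 303, 14]) cylinder(h = 204, r = 24);
translate([590, 303, 218]) cylinder(h = 14, r = 122);


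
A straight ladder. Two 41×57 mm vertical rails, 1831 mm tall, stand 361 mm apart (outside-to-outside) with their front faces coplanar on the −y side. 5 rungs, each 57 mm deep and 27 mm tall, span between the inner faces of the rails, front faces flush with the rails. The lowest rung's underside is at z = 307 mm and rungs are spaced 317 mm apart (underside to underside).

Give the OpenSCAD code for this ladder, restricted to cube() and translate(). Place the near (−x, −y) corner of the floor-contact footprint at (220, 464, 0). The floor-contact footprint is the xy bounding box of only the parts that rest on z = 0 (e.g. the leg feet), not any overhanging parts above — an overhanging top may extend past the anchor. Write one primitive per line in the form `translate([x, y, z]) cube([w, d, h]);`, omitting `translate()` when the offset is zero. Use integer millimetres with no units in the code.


translate([220, 464, 0]) cube([41, 57, 1831]);
translate([540, 464, 0]) cube([41, 57, 1831]);
translate([261, 464, 307]) cube([279, 57, 27]);
translate([261, 464, 624]) cube([279, 57, 27]);
translate([261, 464, 941]) cube([279, 57, 27]);
translate([261, 464, 1258]) cube([279, 57, 27]);
translate([261, 464, 1575]) cube([279, 57, 27]);


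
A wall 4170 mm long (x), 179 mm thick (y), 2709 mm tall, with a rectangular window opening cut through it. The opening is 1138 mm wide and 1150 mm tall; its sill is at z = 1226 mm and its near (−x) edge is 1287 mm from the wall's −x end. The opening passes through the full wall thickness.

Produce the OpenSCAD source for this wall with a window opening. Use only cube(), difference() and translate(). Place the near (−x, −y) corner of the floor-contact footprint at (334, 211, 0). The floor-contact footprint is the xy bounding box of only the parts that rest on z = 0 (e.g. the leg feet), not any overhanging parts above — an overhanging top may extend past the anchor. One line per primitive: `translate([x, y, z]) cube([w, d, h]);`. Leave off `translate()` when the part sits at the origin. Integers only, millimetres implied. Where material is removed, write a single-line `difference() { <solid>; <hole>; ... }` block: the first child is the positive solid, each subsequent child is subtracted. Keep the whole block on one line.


difference() { translate([334, 211, 0]) cube([4170, 179, 2709]); translate([1621, 211, 1226]) cube([1138, 179, 1150]); }


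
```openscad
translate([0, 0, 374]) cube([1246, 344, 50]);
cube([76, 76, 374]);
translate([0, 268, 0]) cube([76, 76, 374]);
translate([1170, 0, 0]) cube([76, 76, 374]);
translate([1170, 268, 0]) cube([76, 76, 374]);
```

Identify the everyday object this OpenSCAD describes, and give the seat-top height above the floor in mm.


A bench. The seat-top height is 424 mm.

A long slab on four corner posts — a bench. The slab sits at z = 374 with thickness 50, so the top is 374 + 50 = 424 mm.


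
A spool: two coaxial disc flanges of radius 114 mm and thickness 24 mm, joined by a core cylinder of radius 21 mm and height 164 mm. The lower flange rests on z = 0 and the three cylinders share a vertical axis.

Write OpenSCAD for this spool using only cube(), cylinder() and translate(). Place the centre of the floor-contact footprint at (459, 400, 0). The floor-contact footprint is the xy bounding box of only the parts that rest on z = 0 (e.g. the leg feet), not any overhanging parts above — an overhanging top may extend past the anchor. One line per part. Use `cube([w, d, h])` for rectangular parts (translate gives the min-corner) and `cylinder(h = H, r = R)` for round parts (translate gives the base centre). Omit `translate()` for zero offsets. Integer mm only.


translate([459, 400, 0]) cylinder(h = 24, r = 114);
translate([459, 400, 24]) cylinder(h = 164, r = 21);
translate([459, 400, 188]) cylinder(h = 24, r = 114);


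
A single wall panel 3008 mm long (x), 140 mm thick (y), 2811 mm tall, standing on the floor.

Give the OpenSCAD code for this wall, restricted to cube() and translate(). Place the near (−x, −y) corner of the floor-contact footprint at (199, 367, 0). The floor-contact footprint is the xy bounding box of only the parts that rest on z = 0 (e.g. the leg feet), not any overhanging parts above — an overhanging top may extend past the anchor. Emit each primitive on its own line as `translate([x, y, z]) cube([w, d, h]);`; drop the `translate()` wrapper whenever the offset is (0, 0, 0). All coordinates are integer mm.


translate([199, 367, 0]) cube([3008, 140, 2811]);


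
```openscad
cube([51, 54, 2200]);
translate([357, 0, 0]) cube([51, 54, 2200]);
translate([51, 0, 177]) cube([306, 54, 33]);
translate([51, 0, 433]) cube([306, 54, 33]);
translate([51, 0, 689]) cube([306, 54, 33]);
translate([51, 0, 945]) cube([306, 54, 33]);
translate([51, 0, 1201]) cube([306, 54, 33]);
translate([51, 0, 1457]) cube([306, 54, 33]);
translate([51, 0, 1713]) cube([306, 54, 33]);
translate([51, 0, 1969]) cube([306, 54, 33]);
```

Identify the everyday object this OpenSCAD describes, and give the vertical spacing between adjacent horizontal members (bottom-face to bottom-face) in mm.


A ladder. The rung spacing is 256 mm.

Two tall 51×54 posts with 8 short bars between them — a ladder. Adjacent rungs sit at z = 177 and z = 433, so the spacing is 433 − 177 = 256 mm.


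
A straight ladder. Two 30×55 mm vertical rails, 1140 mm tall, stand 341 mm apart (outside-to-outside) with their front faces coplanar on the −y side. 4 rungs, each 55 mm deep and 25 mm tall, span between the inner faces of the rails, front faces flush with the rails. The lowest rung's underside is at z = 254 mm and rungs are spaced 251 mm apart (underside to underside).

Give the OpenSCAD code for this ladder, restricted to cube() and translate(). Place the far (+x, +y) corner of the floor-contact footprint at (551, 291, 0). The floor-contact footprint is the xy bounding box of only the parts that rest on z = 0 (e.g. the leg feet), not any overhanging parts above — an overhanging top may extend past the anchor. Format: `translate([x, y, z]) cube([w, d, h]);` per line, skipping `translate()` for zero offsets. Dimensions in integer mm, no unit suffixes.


translate([210, 236, 0]) cube([30, 55, 1140]);
translate([521, 236, 0]) cube([30, 55, 1140]);
translate([240, 236, 254]) cube([281, 55, 25]);
translate([240, 236, 505]) cube([281, 55, 25]);
translate([240, 236, 756]) cube([281, 55, 25]);
translate([240, 236, 1007]) cube([281, 55, 25]);


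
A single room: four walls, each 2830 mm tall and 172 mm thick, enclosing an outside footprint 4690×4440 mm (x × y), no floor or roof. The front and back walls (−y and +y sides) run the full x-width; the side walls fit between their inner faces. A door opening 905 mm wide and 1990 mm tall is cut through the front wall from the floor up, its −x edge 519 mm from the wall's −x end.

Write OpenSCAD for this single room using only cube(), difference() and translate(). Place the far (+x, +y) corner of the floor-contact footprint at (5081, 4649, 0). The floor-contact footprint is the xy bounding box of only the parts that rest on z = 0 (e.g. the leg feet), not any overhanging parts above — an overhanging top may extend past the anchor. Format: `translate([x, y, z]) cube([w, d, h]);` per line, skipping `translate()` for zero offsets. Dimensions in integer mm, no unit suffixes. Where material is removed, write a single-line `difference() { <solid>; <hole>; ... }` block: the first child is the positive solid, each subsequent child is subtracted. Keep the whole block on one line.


difference() { translate([391, 209, 0]) cube([4690, 172, 2830]); translate([910, 209, 0]) cube([905, 172, 1990]); }
translate([391, 4477, 0]) cube([4690, 172, 2830]);
translate([391, 381, 0]) cube([172, 4096, 2830]);
translate([4909, 381, 0]) cube([172, 4096, 2830]);


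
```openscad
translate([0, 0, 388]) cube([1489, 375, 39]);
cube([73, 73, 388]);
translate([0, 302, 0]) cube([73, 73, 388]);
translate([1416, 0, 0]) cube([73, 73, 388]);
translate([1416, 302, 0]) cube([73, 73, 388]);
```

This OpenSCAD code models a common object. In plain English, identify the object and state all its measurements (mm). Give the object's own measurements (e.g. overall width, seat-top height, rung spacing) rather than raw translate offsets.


A long wooden bench with a 1489 mm (x) × 375 mm (y) seat, 39 mm thick, its top surface 427 mm above the floor. Four 73 mm square legs at the seat corners, flush with the edges, run from z = 0 to the seat underside.


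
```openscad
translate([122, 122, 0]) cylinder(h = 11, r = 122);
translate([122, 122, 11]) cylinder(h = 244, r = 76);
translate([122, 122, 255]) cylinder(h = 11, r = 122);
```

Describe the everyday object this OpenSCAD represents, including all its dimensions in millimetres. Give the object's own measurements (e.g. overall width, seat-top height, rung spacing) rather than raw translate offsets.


A spool: two coaxial disc flanges of radius 122 mm and thickness 11 mm, joined by a core cylinder of radius 76 mm and height 244 mm. The lower flange rests on z = 0 and the three cylinders share a vertical axis.


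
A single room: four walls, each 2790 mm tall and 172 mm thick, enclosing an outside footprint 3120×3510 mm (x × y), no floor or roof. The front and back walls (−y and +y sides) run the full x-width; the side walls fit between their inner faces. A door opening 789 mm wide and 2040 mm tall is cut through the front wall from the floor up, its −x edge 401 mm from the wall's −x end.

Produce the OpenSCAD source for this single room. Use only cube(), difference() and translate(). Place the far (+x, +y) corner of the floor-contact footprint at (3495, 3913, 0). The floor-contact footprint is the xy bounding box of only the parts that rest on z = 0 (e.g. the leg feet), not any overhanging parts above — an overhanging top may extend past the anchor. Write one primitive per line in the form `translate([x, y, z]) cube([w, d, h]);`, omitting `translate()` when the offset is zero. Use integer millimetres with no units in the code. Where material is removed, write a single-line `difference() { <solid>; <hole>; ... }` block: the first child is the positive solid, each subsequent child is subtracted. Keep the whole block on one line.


difference() { translate([375, 403, 0]) cube([3120, 172, 2790]); translate([776, 403, 0]) cube([789, 172, 2040]); }
translate([375, 3741, 0]) cube([3120, 172, 2790]);
translate([375, 575, 0]) cube([172, 3166, 2790]);
translate([3323, 575, 0]) cube([172, 3166, 2790]);


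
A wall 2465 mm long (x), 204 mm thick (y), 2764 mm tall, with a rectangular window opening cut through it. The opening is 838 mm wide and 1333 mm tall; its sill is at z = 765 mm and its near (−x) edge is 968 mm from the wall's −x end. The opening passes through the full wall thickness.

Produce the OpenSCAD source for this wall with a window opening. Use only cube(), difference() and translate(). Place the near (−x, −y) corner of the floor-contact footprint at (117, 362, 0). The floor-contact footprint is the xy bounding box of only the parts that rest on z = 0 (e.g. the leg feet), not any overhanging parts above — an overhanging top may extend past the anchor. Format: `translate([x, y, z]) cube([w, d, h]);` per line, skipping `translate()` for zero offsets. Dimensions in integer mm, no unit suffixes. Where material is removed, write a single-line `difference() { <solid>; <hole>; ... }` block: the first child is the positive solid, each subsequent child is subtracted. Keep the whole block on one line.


difference() { translate([117, 362, 0]) cube([2465, 204, 2764]); translate([1085, 362, 765]) cube([838, 204, 1333]); }


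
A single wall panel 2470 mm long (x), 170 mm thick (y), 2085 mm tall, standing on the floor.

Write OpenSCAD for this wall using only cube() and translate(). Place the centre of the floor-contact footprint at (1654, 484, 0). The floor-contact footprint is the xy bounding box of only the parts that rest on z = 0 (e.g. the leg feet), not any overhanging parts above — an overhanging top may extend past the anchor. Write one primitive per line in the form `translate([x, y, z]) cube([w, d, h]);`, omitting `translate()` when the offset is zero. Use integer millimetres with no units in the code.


translate([419, 399, 0]) cube([2470, 170, 2085]);


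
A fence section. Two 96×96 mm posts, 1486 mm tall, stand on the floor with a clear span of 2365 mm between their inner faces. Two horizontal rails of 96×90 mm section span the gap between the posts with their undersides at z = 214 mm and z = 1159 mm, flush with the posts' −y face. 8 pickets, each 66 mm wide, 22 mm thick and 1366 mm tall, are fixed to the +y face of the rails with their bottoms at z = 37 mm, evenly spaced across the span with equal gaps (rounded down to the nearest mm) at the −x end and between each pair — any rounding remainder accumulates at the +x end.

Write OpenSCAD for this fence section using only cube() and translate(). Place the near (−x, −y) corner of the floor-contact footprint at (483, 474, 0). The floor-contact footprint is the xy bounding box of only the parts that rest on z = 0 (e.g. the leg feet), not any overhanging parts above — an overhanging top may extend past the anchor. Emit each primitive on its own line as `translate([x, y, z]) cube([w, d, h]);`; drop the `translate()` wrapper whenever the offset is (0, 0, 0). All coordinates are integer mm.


translate([483, 474, 0]) cube([96, 96, 1486]);
translate([2944, 474, 0]) cube([96, 96, 1486]);
translate([579, 474, 214]) cube([2365, 96, 90]);
translate([579, 474, 1159]) cube([2365, 96, 90]);
translate([783, 570, 37]) cube([66, 22, 1366]);
translate([1053, 570, 37]) cube([66, 22, 1366]);
translate([1323, 570, 37]) cube([66, 22, 1366]);
translate([1593, 570, 37]) cube([66, 22, 1366]);
translate([1863, 570, 37]) cube([66, 22, 1366]);
translate([2133, 570, 37]) cube([66, 22, 1366]);
translate([2403, 570, 37]) cube([66, 22, 1366]);
translate([2673, 570, 37]) cube([66, 22, 1366]);


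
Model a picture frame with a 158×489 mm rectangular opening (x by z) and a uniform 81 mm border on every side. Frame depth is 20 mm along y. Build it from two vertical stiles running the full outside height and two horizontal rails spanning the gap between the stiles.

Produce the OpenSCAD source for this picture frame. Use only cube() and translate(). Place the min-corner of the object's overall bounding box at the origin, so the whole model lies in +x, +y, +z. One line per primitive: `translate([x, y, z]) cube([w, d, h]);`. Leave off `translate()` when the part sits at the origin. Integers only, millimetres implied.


cube([81, 20, 651]);
translate([239, 0, 0]) cube([81, 20, 651]);
translate([81, 0, 0]) cube([158, 20, 81]);
translate([81, 0, 570]) cube([158, 20, 81]);


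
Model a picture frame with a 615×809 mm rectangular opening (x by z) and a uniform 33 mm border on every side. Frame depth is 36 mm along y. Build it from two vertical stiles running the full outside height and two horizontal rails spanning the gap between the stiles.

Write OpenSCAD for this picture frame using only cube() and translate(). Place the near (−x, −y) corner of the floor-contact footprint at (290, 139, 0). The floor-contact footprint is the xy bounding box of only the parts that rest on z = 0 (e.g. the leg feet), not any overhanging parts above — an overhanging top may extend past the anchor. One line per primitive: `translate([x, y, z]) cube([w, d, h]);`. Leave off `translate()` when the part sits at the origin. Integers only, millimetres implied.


translate([290, 139, 0]) cube([33, 36, 875]);
translate([938, 139, 0]) cube([33, 36, 875]);
translate([323, 139, 0]) cube([615, 36, 33]);
translate([323, 139, 842]) cube([615, 36, 33]);


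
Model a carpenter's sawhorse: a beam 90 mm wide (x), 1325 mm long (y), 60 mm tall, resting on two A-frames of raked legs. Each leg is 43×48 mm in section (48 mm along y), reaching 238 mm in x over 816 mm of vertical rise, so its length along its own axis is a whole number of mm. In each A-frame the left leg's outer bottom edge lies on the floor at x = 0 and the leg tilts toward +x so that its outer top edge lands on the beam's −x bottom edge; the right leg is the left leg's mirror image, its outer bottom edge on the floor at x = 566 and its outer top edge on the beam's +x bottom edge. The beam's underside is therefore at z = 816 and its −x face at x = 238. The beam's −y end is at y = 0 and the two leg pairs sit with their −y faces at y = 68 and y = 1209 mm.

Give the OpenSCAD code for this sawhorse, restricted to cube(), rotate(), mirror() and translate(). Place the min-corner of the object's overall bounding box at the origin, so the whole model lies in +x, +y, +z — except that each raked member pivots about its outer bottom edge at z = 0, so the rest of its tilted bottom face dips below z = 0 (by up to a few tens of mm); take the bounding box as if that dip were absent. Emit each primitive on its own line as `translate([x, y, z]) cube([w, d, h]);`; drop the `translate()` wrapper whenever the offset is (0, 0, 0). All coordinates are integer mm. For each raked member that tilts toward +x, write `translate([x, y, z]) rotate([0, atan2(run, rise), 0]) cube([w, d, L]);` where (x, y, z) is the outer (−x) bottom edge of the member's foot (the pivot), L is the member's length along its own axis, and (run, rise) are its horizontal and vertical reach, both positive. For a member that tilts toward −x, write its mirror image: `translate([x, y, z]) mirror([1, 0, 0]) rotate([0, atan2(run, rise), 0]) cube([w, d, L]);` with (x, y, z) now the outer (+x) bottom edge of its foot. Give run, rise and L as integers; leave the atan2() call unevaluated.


translate([238, 0, 816]) cube([90, 1325, 60]);
translate([0, 68, 0]) rotate([0, atan2(238, 816), 0]) cube([43, 48, 850]);
translate([566, 68, 0]) mirror([1, 0, 0]) rotate([0, atan2(238, 816), 0]) cube([43, 48, 850]);
translate([0, 1209, 0]) rotate([0, atan2(238, 816), 0]) cube([43, 48, 850]);
translate([566, 1209, 0]) mirror([1, 0, 0]) rotate([0, atan2(238, 816), 0]) cube([43, 48, 850]);


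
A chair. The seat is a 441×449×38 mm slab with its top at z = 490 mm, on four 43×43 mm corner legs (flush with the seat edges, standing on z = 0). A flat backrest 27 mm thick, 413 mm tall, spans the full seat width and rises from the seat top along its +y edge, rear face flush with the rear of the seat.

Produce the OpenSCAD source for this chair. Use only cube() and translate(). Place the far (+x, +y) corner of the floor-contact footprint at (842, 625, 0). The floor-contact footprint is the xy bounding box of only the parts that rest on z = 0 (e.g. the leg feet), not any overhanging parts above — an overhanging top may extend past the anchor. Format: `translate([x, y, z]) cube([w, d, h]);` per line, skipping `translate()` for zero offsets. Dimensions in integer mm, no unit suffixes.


// leg_h = 490 - 38 = 452
translate([401, 176, 452]) cube([441, 449, 38]);
translate([401, 176, 0]) cube([43, 43, 452]);
translate([799, 176, 0]) cube([43, 43, 452]);
translate([401, 582, 0]) cube([43, 43, 452]);
translate([799, 582, 0]) cube([43, 43, 452]);
translate([401, 598, 490]) cube([441, 27, 413]);


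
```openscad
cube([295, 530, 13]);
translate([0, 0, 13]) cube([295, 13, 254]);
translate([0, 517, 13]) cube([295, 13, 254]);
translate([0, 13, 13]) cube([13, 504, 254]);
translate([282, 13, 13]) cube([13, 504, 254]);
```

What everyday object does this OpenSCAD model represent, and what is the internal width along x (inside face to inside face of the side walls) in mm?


An open box. The internal width is 269 mm.

A 295×530 base slab with four walls standing on it — an open box. The base is 295 mm wide and the walls are 13 mm thick, so the internal width is 295 − 2 × 13 = 269 mm.


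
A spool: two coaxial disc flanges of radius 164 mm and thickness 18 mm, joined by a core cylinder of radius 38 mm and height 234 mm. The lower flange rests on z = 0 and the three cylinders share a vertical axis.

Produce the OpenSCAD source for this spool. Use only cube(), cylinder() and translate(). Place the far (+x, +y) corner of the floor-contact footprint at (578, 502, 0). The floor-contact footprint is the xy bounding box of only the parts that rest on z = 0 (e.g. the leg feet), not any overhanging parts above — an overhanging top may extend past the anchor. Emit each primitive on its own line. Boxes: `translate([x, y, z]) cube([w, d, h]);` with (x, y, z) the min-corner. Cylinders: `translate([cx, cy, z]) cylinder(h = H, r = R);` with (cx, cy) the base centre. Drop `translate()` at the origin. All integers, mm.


translate([414, 338, 0]) cylinder(h = 18, r = 164);
translate([414, 338, 18]) cylinder(h = 234, r = 38);
translate([414, 338, 252]) cylinder(h = 18, r = 164);


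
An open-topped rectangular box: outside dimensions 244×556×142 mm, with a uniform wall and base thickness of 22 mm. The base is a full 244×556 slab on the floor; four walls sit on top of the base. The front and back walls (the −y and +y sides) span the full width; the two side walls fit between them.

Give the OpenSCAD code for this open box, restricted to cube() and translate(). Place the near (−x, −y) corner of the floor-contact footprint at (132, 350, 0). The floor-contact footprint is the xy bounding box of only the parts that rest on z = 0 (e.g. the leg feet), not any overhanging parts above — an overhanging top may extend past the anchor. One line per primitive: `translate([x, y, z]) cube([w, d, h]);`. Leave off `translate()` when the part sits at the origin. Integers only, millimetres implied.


translate([132, 350, 0]) cube([244, 556, 22]);
translate([132, 350, 22]) cube([244, 22, 120]);
translate([132, 884, 22]) cube([244, 22, 120]);
translate([132, 372, 22]) cube([22, 512, 120]);
translate([354, 372, 22]) cube([22, 512, 120]);


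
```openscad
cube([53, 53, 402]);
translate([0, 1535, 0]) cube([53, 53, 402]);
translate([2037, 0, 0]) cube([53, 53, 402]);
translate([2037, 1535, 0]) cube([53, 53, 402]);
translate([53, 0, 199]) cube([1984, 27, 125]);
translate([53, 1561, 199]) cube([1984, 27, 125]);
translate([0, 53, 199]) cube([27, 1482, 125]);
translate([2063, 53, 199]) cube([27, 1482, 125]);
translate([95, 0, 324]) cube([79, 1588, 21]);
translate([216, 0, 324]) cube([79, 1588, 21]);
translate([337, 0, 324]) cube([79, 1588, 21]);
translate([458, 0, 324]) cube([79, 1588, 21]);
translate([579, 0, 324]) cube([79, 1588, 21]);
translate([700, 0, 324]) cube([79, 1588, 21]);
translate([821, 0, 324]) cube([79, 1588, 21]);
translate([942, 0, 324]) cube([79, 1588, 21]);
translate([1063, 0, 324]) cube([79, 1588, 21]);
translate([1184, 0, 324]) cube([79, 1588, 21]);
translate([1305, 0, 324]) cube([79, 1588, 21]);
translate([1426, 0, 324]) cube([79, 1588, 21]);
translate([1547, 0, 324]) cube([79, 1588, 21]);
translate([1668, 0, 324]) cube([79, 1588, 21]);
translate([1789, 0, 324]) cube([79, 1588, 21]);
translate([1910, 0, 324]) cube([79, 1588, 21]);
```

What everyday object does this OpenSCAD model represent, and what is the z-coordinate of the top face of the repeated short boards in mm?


A bed frame. The slat-top height is 345 mm.

Four posts, four rails, and a row of slats — a bed frame. Slats sit on the rails at z = 199 + 125 = 324; with slat thickness 21, the top is 345 mm.


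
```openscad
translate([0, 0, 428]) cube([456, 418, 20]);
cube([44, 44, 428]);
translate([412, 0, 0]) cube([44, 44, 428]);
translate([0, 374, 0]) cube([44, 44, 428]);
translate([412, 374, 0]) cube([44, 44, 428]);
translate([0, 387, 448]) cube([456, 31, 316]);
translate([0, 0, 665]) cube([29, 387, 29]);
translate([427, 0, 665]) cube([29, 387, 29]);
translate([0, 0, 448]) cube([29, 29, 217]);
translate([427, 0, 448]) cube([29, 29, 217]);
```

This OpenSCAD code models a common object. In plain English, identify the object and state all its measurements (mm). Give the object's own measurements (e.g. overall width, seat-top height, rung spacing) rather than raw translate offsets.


A chair. The seat is a 456×418×20 mm slab with its top at z = 448 mm, on four 44×44 mm corner legs (flush with the seat edges, standing on z = 0). A flat backrest 31 mm thick, 316 mm tall, spans the full seat width and rises from the seat top along its +y edge, rear face flush with the rear of the seat. Two armrests of 29×29 mm section run along each side from the seat's front edge to the front of the backrest, top faces 246 mm above the seat top and outer faces flush with the seat's x-edges; a 29×29 mm post under the front of each armrest stands on the seat at the front corner.


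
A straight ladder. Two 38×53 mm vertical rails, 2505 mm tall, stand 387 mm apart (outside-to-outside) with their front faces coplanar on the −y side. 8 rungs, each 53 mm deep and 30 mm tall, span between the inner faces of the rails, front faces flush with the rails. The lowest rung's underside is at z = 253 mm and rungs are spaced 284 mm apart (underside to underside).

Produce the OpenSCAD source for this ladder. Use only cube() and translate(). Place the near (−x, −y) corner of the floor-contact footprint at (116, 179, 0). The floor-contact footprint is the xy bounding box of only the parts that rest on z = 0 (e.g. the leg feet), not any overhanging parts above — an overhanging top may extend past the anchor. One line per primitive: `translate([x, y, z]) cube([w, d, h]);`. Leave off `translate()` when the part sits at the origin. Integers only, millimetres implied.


// rung span = 387 - 2*38 = 311
// rung[k] z = 253 + k*284
translate([116, 179, 0]) cube([38, 53, 2505]);
translate([465, 179, 0]) cube([38, 53, 2505]);
translate([154, 179, 253]) cube([311, 53, 30]);
translate([154, 179, 537]) cube([311, 53, 30]);
translate([154, 179, 821]) cube([311, 53, 30]);
translate([154, 179, 1105]) cube([311, 53, 30]);
translate([154, 179, 1389]) cube([311, 53, 30]);
translate([154, 179, 1673]) cube([311, 53, 30]);
translate([154, 179, 1957]) cube([311, 53, 30]);
translate([154, 179, 2241]) cube([311, 53, 30]);


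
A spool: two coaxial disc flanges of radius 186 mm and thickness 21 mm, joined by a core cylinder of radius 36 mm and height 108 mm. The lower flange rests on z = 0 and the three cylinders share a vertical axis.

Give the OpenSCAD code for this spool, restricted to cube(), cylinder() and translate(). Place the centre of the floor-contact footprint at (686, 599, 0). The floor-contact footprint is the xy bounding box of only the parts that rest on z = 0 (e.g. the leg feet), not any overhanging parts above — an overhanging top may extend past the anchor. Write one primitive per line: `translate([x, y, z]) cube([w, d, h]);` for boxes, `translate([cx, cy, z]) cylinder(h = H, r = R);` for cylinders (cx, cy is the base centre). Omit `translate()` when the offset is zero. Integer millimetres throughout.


translate([686, 599, 0]) cylinder(h = 21, r = 186);
translate([686, 599, 21]) cylinder(h = 108, r = 36);
translate([686, 599, 129]) cylinder(h = 21, r = 186);
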